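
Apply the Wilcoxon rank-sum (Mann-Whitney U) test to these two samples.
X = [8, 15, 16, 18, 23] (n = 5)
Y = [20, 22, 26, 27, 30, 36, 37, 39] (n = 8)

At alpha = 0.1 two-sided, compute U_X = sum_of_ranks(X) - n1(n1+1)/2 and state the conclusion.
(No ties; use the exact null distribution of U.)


Step 1: Combine and sort all 13 observations; assign midranks.
sorted (value, group): (8,X), (15,X), (16,X), (18,X), (20,Y), (22,Y), (23,X), (26,Y), (27,Y), (30,Y), (36,Y), (37,Y), (39,Y)
ranks: 8->1, 15->2, 16->3, 18->4, 20->5, 22->6, 23->7, 26->8, 27->9, 30->10, 36->11, 37->12, 39->13
Step 2: Rank sum for X: R1 = 1 + 2 + 3 + 4 + 7 = 17.
Step 3: U_X = R1 - n1(n1+1)/2 = 17 - 5*6/2 = 17 - 15 = 2.
       U_Y = n1*n2 - U_X = 40 - 2 = 38.
Step 4: No ties, so the exact null distribution of U (based on enumerating the C(13,5) = 1287 equally likely rank assignments) gives the two-sided p-value.
Step 5: p-value = 0.006216; compare to alpha = 0.1. reject H0.

U_X = 2, p = 0.006216, reject H0 at alpha = 0.1.


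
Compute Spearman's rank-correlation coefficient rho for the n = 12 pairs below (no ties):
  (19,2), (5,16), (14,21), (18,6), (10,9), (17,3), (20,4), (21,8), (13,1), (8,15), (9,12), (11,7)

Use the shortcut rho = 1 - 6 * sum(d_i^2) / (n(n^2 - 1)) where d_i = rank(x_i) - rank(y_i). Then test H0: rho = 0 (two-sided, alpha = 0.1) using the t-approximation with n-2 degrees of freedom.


Step 1: Rank x and y separately (midranks; no ties here).
rank(x): 19->10, 5->1, 14->7, 18->9, 10->4, 17->8, 20->11, 21->12, 13->6, 8->2, 9->3, 11->5
rank(y): 2->2, 16->11, 21->12, 6->5, 9->8, 3->3, 4->4, 8->7, 1->1, 15->10, 12->9, 7->6
Step 2: d_i = R_x(i) - R_y(i); compute d_i^2.
  (10-2)^2=64, (1-11)^2=100, (7-12)^2=25, (9-5)^2=16, (4-8)^2=16, (8-3)^2=25, (11-4)^2=49, (12-7)^2=25, (6-1)^2=25, (2-10)^2=64, (3-9)^2=36, (5-6)^2=1
sum(d^2) = 446.
Step 3: rho = 1 - 6*446 / (12*(12^2 - 1)) = 1 - 2676/1716 = -0.559441.
Step 4: Under H0, t = rho * sqrt((n-2)/(1-rho^2)) = -2.1344 ~ t(10).
Step 5: Two-sided p-value from the t-distribution with 10 df = 0.058589.
Step 6: alpha = 0.1. reject H0.

rho = -0.5594, p = 0.058589, reject H0 at alpha = 0.1.


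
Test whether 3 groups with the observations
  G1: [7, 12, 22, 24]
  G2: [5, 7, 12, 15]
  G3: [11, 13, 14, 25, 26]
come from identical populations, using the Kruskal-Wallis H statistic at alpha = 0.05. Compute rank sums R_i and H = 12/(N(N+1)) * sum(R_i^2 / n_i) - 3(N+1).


Step 1: Combine all N = 13 observations and assign midranks.
sorted (value, group, rank): (5,G2,1), (7,G1,2.5), (7,G2,2.5), (11,G3,4), (12,G1,5.5), (12,G2,5.5), (13,G3,7), (14,G3,8), (15,G2,9), (22,G1,10), (24,G1,11), (25,G3,12), (26,G3,13)
Step 2: Sum ranks within each group.
R_1 = 29 (n_1 = 4)
R_2 = 18 (n_2 = 4)
R_3 = 44 (n_3 = 5)
Step 3: H = 12/(N(N+1)) * sum(R_i^2/n_i) - 3(N+1)
     = 12/(13*14) * (29^2/4 + 18^2/4 + 44^2/5) - 3*14
     = 0.065934 * 678.45 - 42
     = 2.732967.
Step 4: Ties present; correction factor C = 1 - 12/(13^3 - 13) = 0.994505. Corrected H = 2.732967 / 0.994505 = 2.748066.
Step 5: Under H0, H ~ chi^2(2); p-value = 0.253084.
Step 6: alpha = 0.05. fail to reject H0.

H = 2.7481, df = 2, p = 0.253084, fail to reject H0.


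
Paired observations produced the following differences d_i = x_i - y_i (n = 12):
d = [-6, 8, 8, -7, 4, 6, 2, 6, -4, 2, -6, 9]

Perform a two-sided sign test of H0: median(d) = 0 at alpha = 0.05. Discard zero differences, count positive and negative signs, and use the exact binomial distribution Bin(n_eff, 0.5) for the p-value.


Step 1: Discard zero differences. Original n = 12; n_eff = number of nonzero differences = 12.
Nonzero differences (with sign): -6, +8, +8, -7, +4, +6, +2, +6, -4, +2, -6, +9
Step 2: Count signs: positive = 8, negative = 4.
Step 3: Under H0: P(positive) = 0.5, so the number of positives S ~ Bin(12, 0.5).
Step 4: Two-sided exact p-value = sum of Bin(12,0.5) probabilities at or below the observed probability = 0.387695.
Step 5: alpha = 0.05. fail to reject H0.

n_eff = 12, pos = 8, neg = 4, p = 0.387695, fail to reject H0.


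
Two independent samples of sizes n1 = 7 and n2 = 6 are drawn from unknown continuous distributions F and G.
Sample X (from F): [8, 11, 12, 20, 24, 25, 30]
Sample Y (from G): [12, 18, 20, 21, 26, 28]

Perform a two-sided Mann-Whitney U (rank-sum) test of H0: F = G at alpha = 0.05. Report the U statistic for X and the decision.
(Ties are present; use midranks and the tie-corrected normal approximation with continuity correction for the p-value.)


Step 1: Combine and sort all 13 observations; assign midranks.
sorted (value, group): (8,X), (11,X), (12,X), (12,Y), (18,Y), (20,X), (20,Y), (21,Y), (24,X), (25,X), (26,Y), (28,Y), (30,X)
ranks: 8->1, 11->2, 12->3.5, 12->3.5, 18->5, 20->6.5, 20->6.5, 21->8, 24->9, 25->10, 26->11, 28->12, 30->13
Step 2: Rank sum for X: R1 = 1 + 2 + 3.5 + 6.5 + 9 + 10 + 13 = 45.
Step 3: U_X = R1 - n1(n1+1)/2 = 45 - 7*8/2 = 45 - 28 = 17.
       U_Y = n1*n2 - U_X = 42 - 17 = 25.
Step 4: Ties are present, so use the tie-corrected normal approximation (with continuity correction) for the p-value.
Step 5: p-value = 0.616104; compare to alpha = 0.05. fail to reject H0.

U_X = 17, p = 0.616104, fail to reject H0 at alpha = 0.05.


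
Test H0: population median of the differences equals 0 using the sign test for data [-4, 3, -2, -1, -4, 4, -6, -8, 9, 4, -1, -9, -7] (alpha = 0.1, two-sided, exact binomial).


Step 1: Discard zero differences. Original n = 13; n_eff = number of nonzero differences = 13.
Nonzero differences (with sign): -4, +3, -2, -1, -4, +4, -6, -8, +9, +4, -1, -9, -7
Step 2: Count signs: positive = 4, negative = 9.
Step 3: Under H0: P(positive) = 0.5, so the number of positives S ~ Bin(13, 0.5).
Step 4: Two-sided exact p-value = sum of Bin(13,0.5) probabilities at or below the observed probability = 0.266846.
Step 5: alpha = 0.1. fail to reject H0.

n_eff = 13, pos = 4, neg = 9, p = 0.266846, fail to reject H0.


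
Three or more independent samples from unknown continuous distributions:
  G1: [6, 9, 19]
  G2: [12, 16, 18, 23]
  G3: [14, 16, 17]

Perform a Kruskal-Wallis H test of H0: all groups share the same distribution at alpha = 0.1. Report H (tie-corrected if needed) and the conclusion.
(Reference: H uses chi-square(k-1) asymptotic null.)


Step 1: Combine all N = 10 observations and assign midranks.
sorted (value, group, rank): (6,G1,1), (9,G1,2), (12,G2,3), (14,G3,4), (16,G2,5.5), (16,G3,5.5), (17,G3,7), (18,G2,8), (19,G1,9), (23,G2,10)
Step 2: Sum ranks within each group.
R_1 = 12 (n_1 = 3)
R_2 = 26.5 (n_2 = 4)
R_3 = 16.5 (n_3 = 3)
Step 3: H = 12/(N(N+1)) * sum(R_i^2/n_i) - 3(N+1)
     = 12/(10*11) * (12^2/3 + 26.5^2/4 + 16.5^2/3) - 3*11
     = 0.109091 * 314.312 - 33
     = 1.288636.
Step 4: Ties present; correction factor C = 1 - 6/(10^3 - 10) = 0.993939. Corrected H = 1.288636 / 0.993939 = 1.296494.
Step 5: Under H0, H ~ chi^2(2); p-value = 0.522962.
Step 6: alpha = 0.1. fail to reject H0.

H = 1.2965, df = 2, p = 0.522962, fail to reject H0.


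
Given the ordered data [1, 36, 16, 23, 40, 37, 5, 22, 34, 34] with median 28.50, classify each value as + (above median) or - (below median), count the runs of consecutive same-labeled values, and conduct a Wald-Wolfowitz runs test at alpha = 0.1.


Step 1: Compute median = 28.50; label A = above, B = below.
Labels in order: BABBAABBAA  (n_A = 5, n_B = 5)
Step 2: Count runs R = 6.
Step 3: Under H0 (random ordering), E[R] = 2*n_A*n_B/(n_A+n_B) + 1 = 2*5*5/10 + 1 = 6.0000.
        Var[R] = 2*n_A*n_B*(2*n_A*n_B - n_A - n_B) / ((n_A+n_B)^2 * (n_A+n_B-1)) = 2000/900 = 2.2222.
        SD[R] = 1.4907.
Step 4: R = E[R], so z = 0 with no continuity correction.
Step 5: Two-sided p-value via normal approximation = 2*(1 - Phi(|z|)) = 1.000000.
Step 6: alpha = 0.1. fail to reject H0.

R = 6, z = 0.0000, p = 1.000000, fail to reject H0.


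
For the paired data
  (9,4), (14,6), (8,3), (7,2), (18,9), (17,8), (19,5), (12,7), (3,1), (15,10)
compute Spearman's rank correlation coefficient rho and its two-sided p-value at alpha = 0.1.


Step 1: Rank x and y separately (midranks; no ties here).
rank(x): 9->4, 14->6, 8->3, 7->2, 18->9, 17->8, 19->10, 12->5, 3->1, 15->7
rank(y): 4->4, 6->6, 3->3, 2->2, 9->9, 8->8, 5->5, 7->7, 1->1, 10->10
Step 2: d_i = R_x(i) - R_y(i); compute d_i^2.
  (4-4)^2=0, (6-6)^2=0, (3-3)^2=0, (2-2)^2=0, (9-9)^2=0, (8-8)^2=0, (10-5)^2=25, (5-7)^2=4, (1-1)^2=0, (7-10)^2=9
sum(d^2) = 38.
Step 3: rho = 1 - 6*38 / (10*(10^2 - 1)) = 1 - 228/990 = 0.769697.
Step 4: Under H0, t = rho * sqrt((n-2)/(1-rho^2)) = 3.4101 ~ t(8).
Step 5: Two-sided p-value from the t-distribution with 8 df = 0.009222.
Step 6: alpha = 0.1. reject H0.

rho = 0.7697, p = 0.009222, reject H0 at alpha = 0.1.


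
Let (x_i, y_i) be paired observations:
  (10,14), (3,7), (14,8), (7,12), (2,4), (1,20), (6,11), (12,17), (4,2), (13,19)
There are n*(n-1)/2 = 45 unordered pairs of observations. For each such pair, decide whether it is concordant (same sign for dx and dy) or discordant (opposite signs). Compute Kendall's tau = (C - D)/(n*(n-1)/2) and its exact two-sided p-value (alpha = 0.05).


Step 1: Enumerate the 45 unordered pairs (i,j) with i<j and classify each by sign(x_j-x_i) * sign(y_j-y_i).
  (1,2):dx=-7,dy=-7->C; (1,3):dx=+4,dy=-6->D; (1,4):dx=-3,dy=-2->C; (1,5):dx=-8,dy=-10->C
  (1,6):dx=-9,dy=+6->D; (1,7):dx=-4,dy=-3->C; (1,8):dx=+2,dy=+3->C; (1,9):dx=-6,dy=-12->C
  (1,10):dx=+3,dy=+5->C; (2,3):dx=+11,dy=+1->C; (2,4):dx=+4,dy=+5->C; (2,5):dx=-1,dy=-3->C
  (2,6):dx=-2,dy=+13->D; (2,7):dx=+3,dy=+4->C; (2,8):dx=+9,dy=+10->C; (2,9):dx=+1,dy=-5->D
  (2,10):dx=+10,dy=+12->C; (3,4):dx=-7,dy=+4->D; (3,5):dx=-12,dy=-4->C; (3,6):dx=-13,dy=+12->D
  (3,7):dx=-8,dy=+3->D; (3,8):dx=-2,dy=+9->D; (3,9):dx=-10,dy=-6->C; (3,10):dx=-1,dy=+11->D
  (4,5):dx=-5,dy=-8->C; (4,6):dx=-6,dy=+8->D; (4,7):dx=-1,dy=-1->C; (4,8):dx=+5,dy=+5->C
  (4,9):dx=-3,dy=-10->C; (4,10):dx=+6,dy=+7->C; (5,6):dx=-1,dy=+16->D; (5,7):dx=+4,dy=+7->C
  (5,8):dx=+10,dy=+13->C; (5,9):dx=+2,dy=-2->D; (5,10):dx=+11,dy=+15->C; (6,7):dx=+5,dy=-9->D
  (6,8):dx=+11,dy=-3->D; (6,9):dx=+3,dy=-18->D; (6,10):dx=+12,dy=-1->D; (7,8):dx=+6,dy=+6->C
  (7,9):dx=-2,dy=-9->C; (7,10):dx=+7,dy=+8->C; (8,9):dx=-8,dy=-15->C; (8,10):dx=+1,dy=+2->C
  (9,10):dx=+9,dy=+17->C
Step 2: C = 29, D = 16, total pairs = 45.
Step 3: tau = (C - D)/(n(n-1)/2) = (29 - 16)/45 = 0.288889.
Step 4: Exact two-sided p-value (enumerate n! = 3628800 permutations of y under H0): p = 0.291248.
Step 5: alpha = 0.05. fail to reject H0.

tau_b = 0.2889 (C=29, D=16), p = 0.291248, fail to reject H0.


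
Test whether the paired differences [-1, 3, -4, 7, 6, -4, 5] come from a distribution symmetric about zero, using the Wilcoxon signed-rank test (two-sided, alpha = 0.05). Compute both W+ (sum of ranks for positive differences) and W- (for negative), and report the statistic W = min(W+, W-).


Step 1: Drop any zero differences (none here) and take |d_i|.
|d| = [1, 3, 4, 7, 6, 4, 5]
Step 2: Midrank |d_i| (ties get averaged ranks).
ranks: |1|->1, |3|->2, |4|->3.5, |7|->7, |6|->6, |4|->3.5, |5|->5
Step 3: Attach original signs; sum ranks with positive sign and with negative sign.
W+ = 2 + 7 + 6 + 5 = 20
W- = 1 + 3.5 + 3.5 = 8
(Check: W+ + W- = 28 should equal n(n+1)/2 = 28.)
Step 4: Test statistic W = min(W+, W-) = 8.
Step 5: Ties in |d|, so use the tie-corrected normal approximation.
        E[W] = n(n+1)/4 = 7*8/4 = 14.
        Tie groups: |d|=4 (t=2); sum(t^3 - t) = 6.
        Var[W] = n(n+1)(2n+1)/24 - sum(t^3-t)/48 = 840/24 - 6/48 = 34.875.
        z = (W - E[W]) / sqrt(Var[W]) = (8 - 14) / 5.9055 = -1.0160.
        Two-sided p = 2*Phi(z) = 0.309629.
Step 6: alpha = 0.05. fail to reject H0.

W+ = 20, W- = 8, W = min = 8, p = 0.309629, fail to reject H0.


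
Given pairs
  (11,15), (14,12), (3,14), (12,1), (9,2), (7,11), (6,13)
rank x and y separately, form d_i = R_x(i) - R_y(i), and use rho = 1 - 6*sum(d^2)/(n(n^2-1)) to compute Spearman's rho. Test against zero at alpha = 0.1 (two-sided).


Step 1: Rank x and y separately (midranks; no ties here).
rank(x): 11->5, 14->7, 3->1, 12->6, 9->4, 7->3, 6->2
rank(y): 15->7, 12->4, 14->6, 1->1, 2->2, 11->3, 13->5
Step 2: d_i = R_x(i) - R_y(i); compute d_i^2.
  (5-7)^2=4, (7-4)^2=9, (1-6)^2=25, (6-1)^2=25, (4-2)^2=4, (3-3)^2=0, (2-5)^2=9
sum(d^2) = 76.
Step 3: rho = 1 - 6*76 / (7*(7^2 - 1)) = 1 - 456/336 = -0.357143.
Step 4: Under H0, t = rho * sqrt((n-2)/(1-rho^2)) = -0.8550 ~ t(5).
Step 5: Two-sided p-value from the t-distribution with 5 df = 0.431611.
Step 6: alpha = 0.1. fail to reject H0.

rho = -0.3571, p = 0.431611, fail to reject H0 at alpha = 0.1.


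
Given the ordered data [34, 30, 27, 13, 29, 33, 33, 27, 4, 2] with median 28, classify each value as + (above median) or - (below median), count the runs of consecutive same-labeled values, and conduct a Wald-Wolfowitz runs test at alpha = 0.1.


Step 1: Compute median = 28; label A = above, B = below.
Labels in order: AABBAAABBB  (n_A = 5, n_B = 5)
Step 2: Count runs R = 4.
Step 3: Under H0 (random ordering), E[R] = 2*n_A*n_B/(n_A+n_B) + 1 = 2*5*5/10 + 1 = 6.0000.
        Var[R] = 2*n_A*n_B*(2*n_A*n_B - n_A - n_B) / ((n_A+n_B)^2 * (n_A+n_B-1)) = 2000/900 = 2.2222.
        SD[R] = 1.4907.
Step 4: Continuity-corrected z = (R + 0.5 - E[R]) / SD[R] = (4 + 0.5 - 6.0000) / 1.4907 = -1.0062.
Step 5: Two-sided p-value via normal approximation = 2*(1 - Phi(|z|)) = 0.314305.
Step 6: alpha = 0.1. fail to reject H0.

R = 4, z = -1.0062, p = 0.314305, fail to reject H0.


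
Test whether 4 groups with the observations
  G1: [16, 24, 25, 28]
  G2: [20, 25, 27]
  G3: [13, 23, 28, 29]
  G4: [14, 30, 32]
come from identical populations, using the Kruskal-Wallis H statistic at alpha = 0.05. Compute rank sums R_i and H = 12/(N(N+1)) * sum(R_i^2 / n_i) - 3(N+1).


Step 1: Combine all N = 14 observations and assign midranks.
sorted (value, group, rank): (13,G3,1), (14,G4,2), (16,G1,3), (20,G2,4), (23,G3,5), (24,G1,6), (25,G1,7.5), (25,G2,7.5), (27,G2,9), (28,G1,10.5), (28,G3,10.5), (29,G3,12), (30,G4,13), (32,G4,14)
Step 2: Sum ranks within each group.
R_1 = 27 (n_1 = 4)
R_2 = 20.5 (n_2 = 3)
R_3 = 28.5 (n_3 = 4)
R_4 = 29 (n_4 = 3)
Step 3: H = 12/(N(N+1)) * sum(R_i^2/n_i) - 3(N+1)
     = 12/(14*15) * (27^2/4 + 20.5^2/3 + 28.5^2/4 + 29^2/3) - 3*15
     = 0.057143 * 805.729 - 45
     = 1.041667.
Step 4: Ties present; correction factor C = 1 - 12/(14^3 - 14) = 0.995604. Corrected H = 1.041667 / 0.995604 = 1.046266.
Step 5: Under H0, H ~ chi^2(3); p-value = 0.790059.
Step 6: alpha = 0.05. fail to reject H0.

H = 1.0463, df = 3, p = 0.790059, fail to reject H0.


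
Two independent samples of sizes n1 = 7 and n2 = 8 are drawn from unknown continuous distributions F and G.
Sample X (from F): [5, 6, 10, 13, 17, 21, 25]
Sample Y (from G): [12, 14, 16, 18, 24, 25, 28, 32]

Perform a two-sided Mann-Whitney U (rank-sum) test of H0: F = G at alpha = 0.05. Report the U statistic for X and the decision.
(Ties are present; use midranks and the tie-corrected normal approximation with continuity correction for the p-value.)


Step 1: Combine and sort all 15 observations; assign midranks.
sorted (value, group): (5,X), (6,X), (10,X), (12,Y), (13,X), (14,Y), (16,Y), (17,X), (18,Y), (21,X), (24,Y), (25,X), (25,Y), (28,Y), (32,Y)
ranks: 5->1, 6->2, 10->3, 12->4, 13->5, 14->6, 16->7, 17->8, 18->9, 21->10, 24->11, 25->12.5, 25->12.5, 28->14, 32->15
Step 2: Rank sum for X: R1 = 1 + 2 + 3 + 5 + 8 + 10 + 12.5 = 41.5.
Step 3: U_X = R1 - n1(n1+1)/2 = 41.5 - 7*8/2 = 41.5 - 28 = 13.5.
       U_Y = n1*n2 - U_X = 56 - 13.5 = 42.5.
Step 4: Ties are present, so use the tie-corrected normal approximation (with continuity correction) for the p-value.
Step 5: p-value = 0.104882; compare to alpha = 0.05. fail to reject H0.

U_X = 13.5, p = 0.104882, fail to reject H0 at alpha = 0.05.


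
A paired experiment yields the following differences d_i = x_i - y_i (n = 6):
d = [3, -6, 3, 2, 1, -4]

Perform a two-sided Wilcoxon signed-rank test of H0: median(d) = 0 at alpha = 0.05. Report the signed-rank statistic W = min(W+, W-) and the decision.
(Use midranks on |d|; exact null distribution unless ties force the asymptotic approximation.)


Step 1: Drop any zero differences (none here) and take |d_i|.
|d| = [3, 6, 3, 2, 1, 4]
Step 2: Midrank |d_i| (ties get averaged ranks).
ranks: |3|->3.5, |6|->6, |3|->3.5, |2|->2, |1|->1, |4|->5
Step 3: Attach original signs; sum ranks with positive sign and with negative sign.
W+ = 3.5 + 3.5 + 2 + 1 = 10
W- = 6 + 5 = 11
(Check: W+ + W- = 21 should equal n(n+1)/2 = 21.)
Step 4: Test statistic W = min(W+, W-) = 10.
Step 5: Ties in |d|, so use the tie-corrected normal approximation.
        E[W] = n(n+1)/4 = 6*7/4 = 10.5.
        Tie groups: |d|=3 (t=2); sum(t^3 - t) = 6.
        Var[W] = n(n+1)(2n+1)/24 - sum(t^3-t)/48 = 546/24 - 6/48 = 22.625.
        z = (W - E[W]) / sqrt(Var[W]) = (10 - 10.5) / 4.7566 = -0.1051.
        Two-sided p = 2*Phi(z) = 0.916282.
Step 6: alpha = 0.05. fail to reject H0.

W+ = 10, W- = 11, W = min = 10, p = 0.916282, fail to reject H0.


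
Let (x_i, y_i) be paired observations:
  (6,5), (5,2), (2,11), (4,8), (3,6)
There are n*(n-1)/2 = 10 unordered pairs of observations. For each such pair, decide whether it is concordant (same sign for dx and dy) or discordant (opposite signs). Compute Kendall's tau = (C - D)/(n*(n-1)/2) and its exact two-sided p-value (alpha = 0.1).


Step 1: Enumerate the 10 unordered pairs (i,j) with i<j and classify each by sign(x_j-x_i) * sign(y_j-y_i).
  (1,2):dx=-1,dy=-3->C; (1,3):dx=-4,dy=+6->D; (1,4):dx=-2,dy=+3->D; (1,5):dx=-3,dy=+1->D
  (2,3):dx=-3,dy=+9->D; (2,4):dx=-1,dy=+6->D; (2,5):dx=-2,dy=+4->D; (3,4):dx=+2,dy=-3->D
  (3,5):dx=+1,dy=-5->D; (4,5):dx=-1,dy=-2->C
Step 2: C = 2, D = 8, total pairs = 10.
Step 3: tau = (C - D)/(n(n-1)/2) = (2 - 8)/10 = -0.600000.
Step 4: Exact two-sided p-value (enumerate n! = 120 permutations of y under H0): p = 0.233333.
Step 5: alpha = 0.1. fail to reject H0.

tau_b = -0.6000 (C=2, D=8), p = 0.233333, fail to reject H0.


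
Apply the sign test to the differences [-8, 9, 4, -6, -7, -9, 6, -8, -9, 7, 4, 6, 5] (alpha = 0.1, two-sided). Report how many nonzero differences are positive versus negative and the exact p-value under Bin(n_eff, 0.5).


Step 1: Discard zero differences. Original n = 13; n_eff = number of nonzero differences = 13.
Nonzero differences (with sign): -8, +9, +4, -6, -7, -9, +6, -8, -9, +7, +4, +6, +5
Step 2: Count signs: positive = 7, negative = 6.
Step 3: Under H0: P(positive) = 0.5, so the number of positives S ~ Bin(13, 0.5).
Step 4: Two-sided exact p-value = sum of Bin(13,0.5) probabilities at or below the observed probability = 1.000000.
Step 5: alpha = 0.1. fail to reject H0.

n_eff = 13, pos = 7, neg = 6, p = 1.000000, fail to reject H0.


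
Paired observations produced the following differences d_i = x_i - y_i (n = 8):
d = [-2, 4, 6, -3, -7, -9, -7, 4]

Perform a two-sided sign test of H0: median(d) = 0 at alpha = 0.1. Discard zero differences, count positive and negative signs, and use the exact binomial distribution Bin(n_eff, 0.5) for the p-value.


Step 1: Discard zero differences. Original n = 8; n_eff = number of nonzero differences = 8.
Nonzero differences (with sign): -2, +4, +6, -3, -7, -9, -7, +4
Step 2: Count signs: positive = 3, negative = 5.
Step 3: Under H0: P(positive) = 0.5, so the number of positives S ~ Bin(8, 0.5).
Step 4: Two-sided exact p-value = sum of Bin(8,0.5) probabilities at or below the observed probability = 0.726562.
Step 5: alpha = 0.1. fail to reject H0.

n_eff = 8, pos = 3, neg = 5, p = 0.726562, fail to reject H0.


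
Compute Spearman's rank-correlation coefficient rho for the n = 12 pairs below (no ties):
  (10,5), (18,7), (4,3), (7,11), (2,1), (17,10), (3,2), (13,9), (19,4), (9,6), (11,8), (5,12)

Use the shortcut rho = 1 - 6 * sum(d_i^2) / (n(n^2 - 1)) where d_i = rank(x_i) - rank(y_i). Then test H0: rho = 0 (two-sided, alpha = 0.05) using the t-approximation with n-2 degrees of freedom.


Step 1: Rank x and y separately (midranks; no ties here).
rank(x): 10->7, 18->11, 4->3, 7->5, 2->1, 17->10, 3->2, 13->9, 19->12, 9->6, 11->8, 5->4
rank(y): 5->5, 7->7, 3->3, 11->11, 1->1, 10->10, 2->2, 9->9, 4->4, 6->6, 8->8, 12->12
Step 2: d_i = R_x(i) - R_y(i); compute d_i^2.
  (7-5)^2=4, (11-7)^2=16, (3-3)^2=0, (5-11)^2=36, (1-1)^2=0, (10-10)^2=0, (2-2)^2=0, (9-9)^2=0, (12-4)^2=64, (6-6)^2=0, (8-8)^2=0, (4-12)^2=64
sum(d^2) = 184.
Step 3: rho = 1 - 6*184 / (12*(12^2 - 1)) = 1 - 1104/1716 = 0.356643.
Step 4: Under H0, t = rho * sqrt((n-2)/(1-rho^2)) = 1.2072 ~ t(10).
Step 5: Two-sided p-value from the t-distribution with 10 df = 0.255138.
Step 6: alpha = 0.05. fail to reject H0.

rho = 0.3566, p = 0.255138, fail to reject H0 at alpha = 0.05.


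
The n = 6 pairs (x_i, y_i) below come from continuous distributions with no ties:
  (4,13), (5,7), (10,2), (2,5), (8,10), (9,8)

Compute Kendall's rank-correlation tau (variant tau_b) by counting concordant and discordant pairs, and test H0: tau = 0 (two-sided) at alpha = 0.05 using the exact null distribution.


Step 1: Enumerate the 15 unordered pairs (i,j) with i<j and classify each by sign(x_j-x_i) * sign(y_j-y_i).
  (1,2):dx=+1,dy=-6->D; (1,3):dx=+6,dy=-11->D; (1,4):dx=-2,dy=-8->C; (1,5):dx=+4,dy=-3->D
  (1,6):dx=+5,dy=-5->D; (2,3):dx=+5,dy=-5->D; (2,4):dx=-3,dy=-2->C; (2,5):dx=+3,dy=+3->C
  (2,6):dx=+4,dy=+1->C; (3,4):dx=-8,dy=+3->D; (3,5):dx=-2,dy=+8->D; (3,6):dx=-1,dy=+6->D
  (4,5):dx=+6,dy=+5->C; (4,6):dx=+7,dy=+3->C; (5,6):dx=+1,dy=-2->D
Step 2: C = 6, D = 9, total pairs = 15.
Step 3: tau = (C - D)/(n(n-1)/2) = (6 - 9)/15 = -0.200000.
Step 4: Exact two-sided p-value (enumerate n! = 720 permutations of y under H0): p = 0.719444.
Step 5: alpha = 0.05. fail to reject H0.

tau_b = -0.2000 (C=6, D=9), p = 0.719444, fail to reject H0.


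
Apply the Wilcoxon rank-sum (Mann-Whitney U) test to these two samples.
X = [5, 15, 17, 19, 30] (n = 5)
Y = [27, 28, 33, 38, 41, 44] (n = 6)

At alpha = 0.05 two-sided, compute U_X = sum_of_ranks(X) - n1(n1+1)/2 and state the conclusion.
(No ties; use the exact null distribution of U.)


Step 1: Combine and sort all 11 observations; assign midranks.
sorted (value, group): (5,X), (15,X), (17,X), (19,X), (27,Y), (28,Y), (30,X), (33,Y), (38,Y), (41,Y), (44,Y)
ranks: 5->1, 15->2, 17->3, 19->4, 27->5, 28->6, 30->7, 33->8, 38->9, 41->10, 44->11
Step 2: Rank sum for X: R1 = 1 + 2 + 3 + 4 + 7 = 17.
Step 3: U_X = R1 - n1(n1+1)/2 = 17 - 5*6/2 = 17 - 15 = 2.
       U_Y = n1*n2 - U_X = 30 - 2 = 28.
Step 4: No ties, so the exact null distribution of U (based on enumerating the C(11,5) = 462 equally likely rank assignments) gives the two-sided p-value.
Step 5: p-value = 0.017316; compare to alpha = 0.05. reject H0.

U_X = 2, p = 0.017316, reject H0 at alpha = 0.05.


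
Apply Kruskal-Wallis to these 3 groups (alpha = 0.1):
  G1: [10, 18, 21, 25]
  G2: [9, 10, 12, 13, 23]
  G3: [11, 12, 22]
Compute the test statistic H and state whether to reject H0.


Step 1: Combine all N = 12 observations and assign midranks.
sorted (value, group, rank): (9,G2,1), (10,G1,2.5), (10,G2,2.5), (11,G3,4), (12,G2,5.5), (12,G3,5.5), (13,G2,7), (18,G1,8), (21,G1,9), (22,G3,10), (23,G2,11), (25,G1,12)
Step 2: Sum ranks within each group.
R_1 = 31.5 (n_1 = 4)
R_2 = 27 (n_2 = 5)
R_3 = 19.5 (n_3 = 3)
Step 3: H = 12/(N(N+1)) * sum(R_i^2/n_i) - 3(N+1)
     = 12/(12*13) * (31.5^2/4 + 27^2/5 + 19.5^2/3) - 3*13
     = 0.076923 * 520.612 - 39
     = 1.047115.
Step 4: Ties present; correction factor C = 1 - 12/(12^3 - 12) = 0.993007. Corrected H = 1.047115 / 0.993007 = 1.054489.
Step 5: Under H0, H ~ chi^2(2); p-value = 0.590229.
Step 6: alpha = 0.1. fail to reject H0.

H = 1.0545, df = 2, p = 0.590229, fail to reject H0.


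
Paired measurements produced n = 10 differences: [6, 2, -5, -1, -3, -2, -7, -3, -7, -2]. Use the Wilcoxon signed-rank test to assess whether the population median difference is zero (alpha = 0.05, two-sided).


Step 1: Drop any zero differences (none here) and take |d_i|.
|d| = [6, 2, 5, 1, 3, 2, 7, 3, 7, 2]
Step 2: Midrank |d_i| (ties get averaged ranks).
ranks: |6|->8, |2|->3, |5|->7, |1|->1, |3|->5.5, |2|->3, |7|->9.5, |3|->5.5, |7|->9.5, |2|->3
Step 3: Attach original signs; sum ranks with positive sign and with negative sign.
W+ = 8 + 3 = 11
W- = 7 + 1 + 5.5 + 3 + 9.5 + 5.5 + 9.5 + 3 = 44
(Check: W+ + W- = 55 should equal n(n+1)/2 = 55.)
Step 4: Test statistic W = min(W+, W-) = 11.
Step 5: Ties in |d|, so use the tie-corrected normal approximation.
        E[W] = n(n+1)/4 = 10*11/4 = 27.5.
        Tie groups: |d|=2 (t=3), |d|=3 (t=2), |d|=7 (t=2); sum(t^3 - t) = 36.
        Var[W] = n(n+1)(2n+1)/24 - sum(t^3-t)/48 = 2310/24 - 36/48 = 95.5.
        z = (W - E[W]) / sqrt(Var[W]) = (11 - 27.5) / 9.7724 = -1.6884.
        Two-sided p = 2*Phi(z) = 0.091329.
Step 6: alpha = 0.05. fail to reject H0.

W+ = 11, W- = 44, W = min = 11, p = 0.091329, fail to reject H0.


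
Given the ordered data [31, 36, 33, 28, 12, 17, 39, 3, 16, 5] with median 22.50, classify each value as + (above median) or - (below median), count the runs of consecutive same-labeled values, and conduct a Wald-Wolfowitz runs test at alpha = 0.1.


Step 1: Compute median = 22.50; label A = above, B = below.
Labels in order: AAAABBABBB  (n_A = 5, n_B = 5)
Step 2: Count runs R = 4.
Step 3: Under H0 (random ordering), E[R] = 2*n_A*n_B/(n_A+n_B) + 1 = 2*5*5/10 + 1 = 6.0000.
        Var[R] = 2*n_A*n_B*(2*n_A*n_B - n_A - n_B) / ((n_A+n_B)^2 * (n_A+n_B-1)) = 2000/900 = 2.2222.
        SD[R] = 1.4907.
Step 4: Continuity-corrected z = (R + 0.5 - E[R]) / SD[R] = (4 + 0.5 - 6.0000) / 1.4907 = -1.0062.
Step 5: Two-sided p-value via normal approximation = 2*(1 - Phi(|z|)) = 0.314305.
Step 6: alpha = 0.1. fail to reject H0.

R = 4, z = -1.0062, p = 0.314305, fail to reject H0.


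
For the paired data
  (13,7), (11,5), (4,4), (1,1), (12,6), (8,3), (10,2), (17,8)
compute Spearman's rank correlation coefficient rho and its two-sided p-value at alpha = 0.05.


Step 1: Rank x and y separately (midranks; no ties here).
rank(x): 13->7, 11->5, 4->2, 1->1, 12->6, 8->3, 10->4, 17->8
rank(y): 7->7, 5->5, 4->4, 1->1, 6->6, 3->3, 2->2, 8->8
Step 2: d_i = R_x(i) - R_y(i); compute d_i^2.
  (7-7)^2=0, (5-5)^2=0, (2-4)^2=4, (1-1)^2=0, (6-6)^2=0, (3-3)^2=0, (4-2)^2=4, (8-8)^2=0
sum(d^2) = 8.
Step 3: rho = 1 - 6*8 / (8*(8^2 - 1)) = 1 - 48/504 = 0.904762.
Step 4: Under H0, t = rho * sqrt((n-2)/(1-rho^2)) = 5.2034 ~ t(6).
Step 5: Two-sided p-value from the t-distribution with 6 df = 0.002008.
Step 6: alpha = 0.05. reject H0.

rho = 0.9048, p = 0.002008, reject H0 at alpha = 0.05.


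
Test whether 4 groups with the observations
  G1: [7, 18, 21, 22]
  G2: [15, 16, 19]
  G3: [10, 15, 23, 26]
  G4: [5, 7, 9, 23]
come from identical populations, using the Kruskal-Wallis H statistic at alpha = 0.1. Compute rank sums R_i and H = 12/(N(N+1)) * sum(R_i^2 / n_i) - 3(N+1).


Step 1: Combine all N = 15 observations and assign midranks.
sorted (value, group, rank): (5,G4,1), (7,G1,2.5), (7,G4,2.5), (9,G4,4), (10,G3,5), (15,G2,6.5), (15,G3,6.5), (16,G2,8), (18,G1,9), (19,G2,10), (21,G1,11), (22,G1,12), (23,G3,13.5), (23,G4,13.5), (26,G3,15)
Step 2: Sum ranks within each group.
R_1 = 34.5 (n_1 = 4)
R_2 = 24.5 (n_2 = 3)
R_3 = 40 (n_3 = 4)
R_4 = 21 (n_4 = 4)
Step 3: H = 12/(N(N+1)) * sum(R_i^2/n_i) - 3(N+1)
     = 12/(15*16) * (34.5^2/4 + 24.5^2/3 + 40^2/4 + 21^2/4) - 3*16
     = 0.050000 * 1007.9 - 48
     = 2.394792.
Step 4: Ties present; correction factor C = 1 - 18/(15^3 - 15) = 0.994643. Corrected H = 2.394792 / 0.994643 = 2.407690.
Step 5: Under H0, H ~ chi^2(3); p-value = 0.492205.
Step 6: alpha = 0.1. fail to reject H0.

H = 2.4077, df = 3, p = 0.492205, fail to reject H0.


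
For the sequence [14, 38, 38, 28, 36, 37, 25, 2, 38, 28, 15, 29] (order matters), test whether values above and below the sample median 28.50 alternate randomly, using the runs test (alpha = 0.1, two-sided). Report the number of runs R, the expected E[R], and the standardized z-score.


Step 1: Compute median = 28.50; label A = above, B = below.
Labels in order: BAABAABBABBA  (n_A = 6, n_B = 6)
Step 2: Count runs R = 8.
Step 3: Under H0 (random ordering), E[R] = 2*n_A*n_B/(n_A+n_B) + 1 = 2*6*6/12 + 1 = 7.0000.
        Var[R] = 2*n_A*n_B*(2*n_A*n_B - n_A - n_B) / ((n_A+n_B)^2 * (n_A+n_B-1)) = 4320/1584 = 2.7273.
        SD[R] = 1.6514.
Step 4: Continuity-corrected z = (R - 0.5 - E[R]) / SD[R] = (8 - 0.5 - 7.0000) / 1.6514 = 0.3028.
Step 5: Two-sided p-value via normal approximation = 2*(1 - Phi(|z|)) = 0.762069.
Step 6: alpha = 0.1. fail to reject H0.

R = 8, z = 0.3028, p = 0.762069, fail to reject H0.


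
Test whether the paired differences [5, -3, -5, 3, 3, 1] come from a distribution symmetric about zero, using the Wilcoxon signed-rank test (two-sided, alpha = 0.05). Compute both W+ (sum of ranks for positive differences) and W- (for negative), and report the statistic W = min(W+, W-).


Step 1: Drop any zero differences (none here) and take |d_i|.
|d| = [5, 3, 5, 3, 3, 1]
Step 2: Midrank |d_i| (ties get averaged ranks).
ranks: |5|->5.5, |3|->3, |5|->5.5, |3|->3, |3|->3, |1|->1
Step 3: Attach original signs; sum ranks with positive sign and with negative sign.
W+ = 5.5 + 3 + 3 + 1 = 12.5
W- = 3 + 5.5 = 8.5
(Check: W+ + W- = 21 should equal n(n+1)/2 = 21.)
Step 4: Test statistic W = min(W+, W-) = 8.5.
Step 5: Ties in |d|, so use the tie-corrected normal approximation.
        E[W] = n(n+1)/4 = 6*7/4 = 10.5.
        Tie groups: |d|=3 (t=3), |d|=5 (t=2); sum(t^3 - t) = 30.
        Var[W] = n(n+1)(2n+1)/24 - sum(t^3-t)/48 = 546/24 - 30/48 = 22.125.
        z = (W - E[W]) / sqrt(Var[W]) = (8.5 - 10.5) / 4.7037 = -0.4252.
        Two-sided p = 2*Phi(z) = 0.670694.
Step 6: alpha = 0.05. fail to reject H0.

W+ = 12.5, W- = 8.5, W = min = 8.5, p = 0.670694, fail to reject H0.


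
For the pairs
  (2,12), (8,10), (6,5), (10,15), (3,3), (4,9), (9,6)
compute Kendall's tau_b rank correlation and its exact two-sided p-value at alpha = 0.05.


Step 1: Enumerate the 21 unordered pairs (i,j) with i<j and classify each by sign(x_j-x_i) * sign(y_j-y_i).
  (1,2):dx=+6,dy=-2->D; (1,3):dx=+4,dy=-7->D; (1,4):dx=+8,dy=+3->C; (1,5):dx=+1,dy=-9->D
  (1,6):dx=+2,dy=-3->D; (1,7):dx=+7,dy=-6->D; (2,3):dx=-2,dy=-5->C; (2,4):dx=+2,dy=+5->C
  (2,5):dx=-5,dy=-7->C; (2,6):dx=-4,dy=-1->C; (2,7):dx=+1,dy=-4->D; (3,4):dx=+4,dy=+10->C
  (3,5):dx=-3,dy=-2->C; (3,6):dx=-2,dy=+4->D; (3,7):dx=+3,dy=+1->C; (4,5):dx=-7,dy=-12->C
  (4,6):dx=-6,dy=-6->C; (4,7):dx=-1,dy=-9->C; (5,6):dx=+1,dy=+6->C; (5,7):dx=+6,dy=+3->C
  (6,7):dx=+5,dy=-3->D
Step 2: C = 13, D = 8, total pairs = 21.
Step 3: tau = (C - D)/(n(n-1)/2) = (13 - 8)/21 = 0.238095.
Step 4: Exact two-sided p-value (enumerate n! = 5040 permutations of y under H0): p = 0.561905.
Step 5: alpha = 0.05. fail to reject H0.

tau_b = 0.2381 (C=13, D=8), p = 0.561905, fail to reject H0.


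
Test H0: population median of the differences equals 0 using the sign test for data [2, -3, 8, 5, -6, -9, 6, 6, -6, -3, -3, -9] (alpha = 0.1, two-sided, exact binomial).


Step 1: Discard zero differences. Original n = 12; n_eff = number of nonzero differences = 12.
Nonzero differences (with sign): +2, -3, +8, +5, -6, -9, +6, +6, -6, -3, -3, -9
Step 2: Count signs: positive = 5, negative = 7.
Step 3: Under H0: P(positive) = 0.5, so the number of positives S ~ Bin(12, 0.5).
Step 4: Two-sided exact p-value = sum of Bin(12,0.5) probabilities at or below the observed probability = 0.774414.
Step 5: alpha = 0.1. fail to reject H0.

n_eff = 12, pos = 5, neg = 7, p = 0.774414, fail to reject H0.


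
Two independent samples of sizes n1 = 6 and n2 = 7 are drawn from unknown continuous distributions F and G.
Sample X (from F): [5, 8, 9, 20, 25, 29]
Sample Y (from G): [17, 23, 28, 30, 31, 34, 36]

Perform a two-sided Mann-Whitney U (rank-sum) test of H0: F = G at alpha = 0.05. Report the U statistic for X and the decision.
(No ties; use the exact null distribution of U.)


Step 1: Combine and sort all 13 observations; assign midranks.
sorted (value, group): (5,X), (8,X), (9,X), (17,Y), (20,X), (23,Y), (25,X), (28,Y), (29,X), (30,Y), (31,Y), (34,Y), (36,Y)
ranks: 5->1, 8->2, 9->3, 17->4, 20->5, 23->6, 25->7, 28->8, 29->9, 30->10, 31->11, 34->12, 36->13
Step 2: Rank sum for X: R1 = 1 + 2 + 3 + 5 + 7 + 9 = 27.
Step 3: U_X = R1 - n1(n1+1)/2 = 27 - 6*7/2 = 27 - 21 = 6.
       U_Y = n1*n2 - U_X = 42 - 6 = 36.
Step 4: No ties, so the exact null distribution of U (based on enumerating the C(13,6) = 1716 equally likely rank assignments) gives the two-sided p-value.
Step 5: p-value = 0.034965; compare to alpha = 0.05. reject H0.

U_X = 6, p = 0.034965, reject H0 at alpha = 0.05.


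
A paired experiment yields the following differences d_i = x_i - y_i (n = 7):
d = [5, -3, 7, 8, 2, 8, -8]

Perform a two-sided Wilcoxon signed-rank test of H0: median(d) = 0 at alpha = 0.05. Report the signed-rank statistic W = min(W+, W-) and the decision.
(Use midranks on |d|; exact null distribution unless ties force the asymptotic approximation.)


Step 1: Drop any zero differences (none here) and take |d_i|.
|d| = [5, 3, 7, 8, 2, 8, 8]
Step 2: Midrank |d_i| (ties get averaged ranks).
ranks: |5|->3, |3|->2, |7|->4, |8|->6, |2|->1, |8|->6, |8|->6
Step 3: Attach original signs; sum ranks with positive sign and with negative sign.
W+ = 3 + 4 + 6 + 1 + 6 = 20
W- = 2 + 6 = 8
(Check: W+ + W- = 28 should equal n(n+1)/2 = 28.)
Step 4: Test statistic W = min(W+, W-) = 8.
Step 5: Ties in |d|, so use the tie-corrected normal approximation.
        E[W] = n(n+1)/4 = 7*8/4 = 14.
        Tie groups: |d|=8 (t=3); sum(t^3 - t) = 24.
        Var[W] = n(n+1)(2n+1)/24 - sum(t^3-t)/48 = 840/24 - 24/48 = 34.5.
        z = (W - E[W]) / sqrt(Var[W]) = (8 - 14) / 5.8737 = -1.0215.
        Two-sided p = 2*Phi(z) = 0.307014.
Step 6: alpha = 0.05. fail to reject H0.

W+ = 20, W- = 8, W = min = 8, p = 0.307014, fail to reject H0.


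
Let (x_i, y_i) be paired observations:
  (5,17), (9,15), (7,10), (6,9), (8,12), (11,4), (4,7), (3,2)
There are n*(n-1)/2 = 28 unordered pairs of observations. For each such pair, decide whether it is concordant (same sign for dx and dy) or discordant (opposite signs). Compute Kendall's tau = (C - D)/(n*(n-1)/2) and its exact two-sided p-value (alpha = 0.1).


Step 1: Enumerate the 28 unordered pairs (i,j) with i<j and classify each by sign(x_j-x_i) * sign(y_j-y_i).
  (1,2):dx=+4,dy=-2->D; (1,3):dx=+2,dy=-7->D; (1,4):dx=+1,dy=-8->D; (1,5):dx=+3,dy=-5->D
  (1,6):dx=+6,dy=-13->D; (1,7):dx=-1,dy=-10->C; (1,8):dx=-2,dy=-15->C; (2,3):dx=-2,dy=-5->C
  (2,4):dx=-3,dy=-6->C; (2,5):dx=-1,dy=-3->C; (2,6):dx=+2,dy=-11->D; (2,7):dx=-5,dy=-8->C
  (2,8):dx=-6,dy=-13->C; (3,4):dx=-1,dy=-1->C; (3,5):dx=+1,dy=+2->C; (3,6):dx=+4,dy=-6->D
  (3,7):dx=-3,dy=-3->C; (3,8):dx=-4,dy=-8->C; (4,5):dx=+2,dy=+3->C; (4,6):dx=+5,dy=-5->D
  (4,7):dx=-2,dy=-2->C; (4,8):dx=-3,dy=-7->C; (5,6):dx=+3,dy=-8->D; (5,7):dx=-4,dy=-5->C
  (5,8):dx=-5,dy=-10->C; (6,7):dx=-7,dy=+3->D; (6,8):dx=-8,dy=-2->C; (7,8):dx=-1,dy=-5->C
Step 2: C = 18, D = 10, total pairs = 28.
Step 3: tau = (C - D)/(n(n-1)/2) = (18 - 10)/28 = 0.285714.
Step 4: Exact two-sided p-value (enumerate n! = 40320 permutations of y under H0): p = 0.398760.
Step 5: alpha = 0.1. fail to reject H0.

tau_b = 0.2857 (C=18, D=10), p = 0.398760, fail to reject H0.


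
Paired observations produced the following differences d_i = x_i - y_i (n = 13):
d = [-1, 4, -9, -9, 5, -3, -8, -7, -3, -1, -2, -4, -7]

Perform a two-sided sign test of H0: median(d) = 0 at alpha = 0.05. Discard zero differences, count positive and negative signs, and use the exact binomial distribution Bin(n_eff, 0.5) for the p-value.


Step 1: Discard zero differences. Original n = 13; n_eff = number of nonzero differences = 13.
Nonzero differences (with sign): -1, +4, -9, -9, +5, -3, -8, -7, -3, -1, -2, -4, -7
Step 2: Count signs: positive = 2, negative = 11.
Step 3: Under H0: P(positive) = 0.5, so the number of positives S ~ Bin(13, 0.5).
Step 4: Two-sided exact p-value = sum of Bin(13,0.5) probabilities at or below the observed probability = 0.022461.
Step 5: alpha = 0.05. reject H0.

n_eff = 13, pos = 2, neg = 11, p = 0.022461, reject H0.


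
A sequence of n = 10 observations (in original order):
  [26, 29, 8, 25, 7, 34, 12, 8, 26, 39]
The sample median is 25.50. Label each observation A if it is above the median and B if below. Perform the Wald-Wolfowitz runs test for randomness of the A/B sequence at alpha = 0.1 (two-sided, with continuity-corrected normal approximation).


Step 1: Compute median = 25.50; label A = above, B = below.
Labels in order: AABBBABBAA  (n_A = 5, n_B = 5)
Step 2: Count runs R = 5.
Step 3: Under H0 (random ordering), E[R] = 2*n_A*n_B/(n_A+n_B) + 1 = 2*5*5/10 + 1 = 6.0000.
        Var[R] = 2*n_A*n_B*(2*n_A*n_B - n_A - n_B) / ((n_A+n_B)^2 * (n_A+n_B-1)) = 2000/900 = 2.2222.
        SD[R] = 1.4907.
Step 4: Continuity-corrected z = (R + 0.5 - E[R]) / SD[R] = (5 + 0.5 - 6.0000) / 1.4907 = -0.3354.
Step 5: Two-sided p-value via normal approximation = 2*(1 - Phi(|z|)) = 0.737316.
Step 6: alpha = 0.1. fail to reject H0.

R = 5, z = -0.3354, p = 0.737316, fail to reject H0.


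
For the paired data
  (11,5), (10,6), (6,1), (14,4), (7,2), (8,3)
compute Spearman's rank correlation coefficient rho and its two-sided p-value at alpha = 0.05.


Step 1: Rank x and y separately (midranks; no ties here).
rank(x): 11->5, 10->4, 6->1, 14->6, 7->2, 8->3
rank(y): 5->5, 6->6, 1->1, 4->4, 2->2, 3->3
Step 2: d_i = R_x(i) - R_y(i); compute d_i^2.
  (5-5)^2=0, (4-6)^2=4, (1-1)^2=0, (6-4)^2=4, (2-2)^2=0, (3-3)^2=0
sum(d^2) = 8.
Step 3: rho = 1 - 6*8 / (6*(6^2 - 1)) = 1 - 48/210 = 0.771429.
Step 4: Under H0, t = rho * sqrt((n-2)/(1-rho^2)) = 2.4247 ~ t(4).
Step 5: Two-sided p-value from the t-distribution with 4 df = 0.072397.
Step 6: alpha = 0.05. fail to reject H0.

rho = 0.7714, p = 0.072397, fail to reject H0 at alpha = 0.05.


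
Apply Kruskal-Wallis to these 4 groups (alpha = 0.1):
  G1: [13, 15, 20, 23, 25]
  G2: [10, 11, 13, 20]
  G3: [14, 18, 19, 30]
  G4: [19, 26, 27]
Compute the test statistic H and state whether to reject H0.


Step 1: Combine all N = 16 observations and assign midranks.
sorted (value, group, rank): (10,G2,1), (11,G2,2), (13,G1,3.5), (13,G2,3.5), (14,G3,5), (15,G1,6), (18,G3,7), (19,G3,8.5), (19,G4,8.5), (20,G1,10.5), (20,G2,10.5), (23,G1,12), (25,G1,13), (26,G4,14), (27,G4,15), (30,G3,16)
Step 2: Sum ranks within each group.
R_1 = 45 (n_1 = 5)
R_2 = 17 (n_2 = 4)
R_3 = 36.5 (n_3 = 4)
R_4 = 37.5 (n_4 = 3)
Step 3: H = 12/(N(N+1)) * sum(R_i^2/n_i) - 3(N+1)
     = 12/(16*17) * (45^2/5 + 17^2/4 + 36.5^2/4 + 37.5^2/3) - 3*17
     = 0.044118 * 1279.06 - 51
     = 5.429228.
Step 4: Ties present; correction factor C = 1 - 18/(16^3 - 16) = 0.995588. Corrected H = 5.429228 / 0.995588 = 5.453287.
Step 5: Under H0, H ~ chi^2(3); p-value = 0.141459.
Step 6: alpha = 0.1. fail to reject H0.

H = 5.4533, df = 3, p = 0.141459, fail to reject H0.


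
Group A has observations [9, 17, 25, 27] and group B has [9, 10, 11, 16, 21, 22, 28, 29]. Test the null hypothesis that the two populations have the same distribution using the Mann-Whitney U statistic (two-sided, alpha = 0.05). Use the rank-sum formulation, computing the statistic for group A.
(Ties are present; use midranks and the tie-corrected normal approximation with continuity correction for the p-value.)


Step 1: Combine and sort all 12 observations; assign midranks.
sorted (value, group): (9,X), (9,Y), (10,Y), (11,Y), (16,Y), (17,X), (21,Y), (22,Y), (25,X), (27,X), (28,Y), (29,Y)
ranks: 9->1.5, 9->1.5, 10->3, 11->4, 16->5, 17->6, 21->7, 22->8, 25->9, 27->10, 28->11, 29->12
Step 2: Rank sum for X: R1 = 1.5 + 6 + 9 + 10 = 26.5.
Step 3: U_X = R1 - n1(n1+1)/2 = 26.5 - 4*5/2 = 26.5 - 10 = 16.5.
       U_Y = n1*n2 - U_X = 32 - 16.5 = 15.5.
Step 4: Ties are present, so use the tie-corrected normal approximation (with continuity correction) for the p-value.
Step 5: p-value = 1.000000; compare to alpha = 0.05. fail to reject H0.

U_X = 16.5, p = 1.000000, fail to reject H0 at alpha = 0.05.


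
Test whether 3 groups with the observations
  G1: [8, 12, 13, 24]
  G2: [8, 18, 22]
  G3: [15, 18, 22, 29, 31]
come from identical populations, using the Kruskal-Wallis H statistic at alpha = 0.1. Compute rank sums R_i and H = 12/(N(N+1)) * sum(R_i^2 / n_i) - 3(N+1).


Step 1: Combine all N = 12 observations and assign midranks.
sorted (value, group, rank): (8,G1,1.5), (8,G2,1.5), (12,G1,3), (13,G1,4), (15,G3,5), (18,G2,6.5), (18,G3,6.5), (22,G2,8.5), (22,G3,8.5), (24,G1,10), (29,G3,11), (31,G3,12)
Step 2: Sum ranks within each group.
R_1 = 18.5 (n_1 = 4)
R_2 = 16.5 (n_2 = 3)
R_3 = 43 (n_3 = 5)
Step 3: H = 12/(N(N+1)) * sum(R_i^2/n_i) - 3(N+1)
     = 12/(12*13) * (18.5^2/4 + 16.5^2/3 + 43^2/5) - 3*13
     = 0.076923 * 546.112 - 39
     = 3.008654.
Step 4: Ties present; correction factor C = 1 - 18/(12^3 - 12) = 0.989510. Corrected H = 3.008654 / 0.989510 = 3.040548.
Step 5: Under H0, H ~ chi^2(2); p-value = 0.218652.
Step 6: alpha = 0.1. fail to reject H0.

H = 3.0405, df = 2, p = 0.218652, fail to reject H0.
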